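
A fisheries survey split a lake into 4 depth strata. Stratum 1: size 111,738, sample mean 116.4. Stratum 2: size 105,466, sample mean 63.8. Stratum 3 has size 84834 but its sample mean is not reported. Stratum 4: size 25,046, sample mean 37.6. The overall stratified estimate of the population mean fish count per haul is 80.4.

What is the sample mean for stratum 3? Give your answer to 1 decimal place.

66.3

Σ Nₕx̄ₕ = N·μ, so 84834·x̄_3 = 327084·80.4 − (111738·116.4 + 105466·63.8 + 25046·37.6).
= 26297553.6 − 20676763.6 = 5620790.
x̄_3 = 5620790 / 84834 = 66.256... → 66.3.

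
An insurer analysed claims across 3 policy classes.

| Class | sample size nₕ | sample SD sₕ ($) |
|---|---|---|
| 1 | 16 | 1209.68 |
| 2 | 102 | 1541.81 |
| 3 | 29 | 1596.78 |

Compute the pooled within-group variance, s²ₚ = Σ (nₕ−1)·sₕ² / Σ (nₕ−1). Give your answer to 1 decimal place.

2315532.3

1: (16−1)·1209.68² = 15·1463325.7024 = 21949885.536
2: (102−1)·1541.81² = 101·2377178.0761 = 240094985.6861
3: (29−1)·1596.78² = 28·2549706.3684 = 71391778.3152
Numerator = 333436649.5373; denominator = Σ(nₕ−1) = 144.
s²ₚ = 333436649.5373/144 = 2315532.288... → 2315532.3.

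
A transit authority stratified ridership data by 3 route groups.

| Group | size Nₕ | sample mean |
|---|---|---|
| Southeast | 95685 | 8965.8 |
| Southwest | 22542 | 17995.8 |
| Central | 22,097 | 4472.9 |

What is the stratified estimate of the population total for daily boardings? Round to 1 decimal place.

Southeast: 95685·8965.8 = 857892573
Southwest: 22542·17995.8 = 405661323.6
Central: 22097·4472.9 = 98837671.3
τ̂ = Σ Nₕx̄ₕ = 1362391567.9.

1362391567.9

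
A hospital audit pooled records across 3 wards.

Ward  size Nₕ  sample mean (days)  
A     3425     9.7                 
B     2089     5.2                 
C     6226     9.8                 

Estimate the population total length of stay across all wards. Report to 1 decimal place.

A: 3425·9.7 = 33222.5
B: 2089·5.2 = 10862.8
C: 6226·9.8 = 61014.8
τ̂ = Σ Nₕx̄ₕ = 105100.1.

105100.1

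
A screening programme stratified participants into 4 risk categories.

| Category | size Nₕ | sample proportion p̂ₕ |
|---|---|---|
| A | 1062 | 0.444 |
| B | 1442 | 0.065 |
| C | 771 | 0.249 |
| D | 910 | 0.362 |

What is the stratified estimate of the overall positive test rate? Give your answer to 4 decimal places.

N = 1062 + 1442 + 771 + 910 = 4185.
Overall proportion = Σ (Nₕ/N)·p̂ₕ.
Σ Nₕp̂ₕ = 471.528 + 93.73 + 191.979 + 329.42 = 1086.657.
1086.657 / 4185 = 0.259655... → 0.2597.

0.2597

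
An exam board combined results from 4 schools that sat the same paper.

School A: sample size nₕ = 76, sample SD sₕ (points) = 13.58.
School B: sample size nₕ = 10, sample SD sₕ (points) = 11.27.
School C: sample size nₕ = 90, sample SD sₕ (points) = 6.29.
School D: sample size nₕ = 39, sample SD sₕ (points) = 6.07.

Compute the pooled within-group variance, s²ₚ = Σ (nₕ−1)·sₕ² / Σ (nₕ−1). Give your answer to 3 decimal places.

94.292

A: (76−1)·13.58² = 75·184.4164 = 13831.23
B: (10−1)·11.27² = 9·127.0129 = 1143.1161
C: (90−1)·6.29² = 89·39.5641 = 3521.2049
D: (39−1)·6.07² = 38·36.8449 = 1400.1062
Numerator = 19895.6572; denominator = Σ(nₕ−1) = 211.
s²ₚ = 19895.6572/211 = 94.29221... → 94.292.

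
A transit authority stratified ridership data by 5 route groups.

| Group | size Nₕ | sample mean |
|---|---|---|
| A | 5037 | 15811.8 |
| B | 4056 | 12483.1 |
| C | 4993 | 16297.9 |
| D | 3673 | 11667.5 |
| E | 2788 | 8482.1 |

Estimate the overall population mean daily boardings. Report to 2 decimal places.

13537.44

N = 5037 + 4056 + 4993 + 3673 + 2788 = 20547.
The stratified mean weights each stratum mean by its population share Nₕ/N.
Σ Nₕx̄ₕ = 5037·15811.8 + 4056·12483.1 + 4993·16297.9 + 3673·11667.5 + 2788·8482.1 = 79644036.6 + 50631453.6 + 81375414.7 + 42854727.5 + 23648094.8 = 278153727.2.
Divide by N: 278153727.2 / 20547 = 13537.4374... → 13537.44.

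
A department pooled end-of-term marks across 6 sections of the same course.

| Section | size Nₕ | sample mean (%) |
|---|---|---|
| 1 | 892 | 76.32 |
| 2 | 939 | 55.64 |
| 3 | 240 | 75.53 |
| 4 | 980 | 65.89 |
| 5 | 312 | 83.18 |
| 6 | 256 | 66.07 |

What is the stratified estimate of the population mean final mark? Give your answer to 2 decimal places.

x̄_st = (Σ Nₕx̄ₕ) / (Σ Nₕ) = (892·76.32 + 939·55.64 + 240·75.53 + 980·65.89 + 312·83.18 + 256·66.07) / 3619
= 245888.88 / 3619 = 67.9439... → 67.94.

67.94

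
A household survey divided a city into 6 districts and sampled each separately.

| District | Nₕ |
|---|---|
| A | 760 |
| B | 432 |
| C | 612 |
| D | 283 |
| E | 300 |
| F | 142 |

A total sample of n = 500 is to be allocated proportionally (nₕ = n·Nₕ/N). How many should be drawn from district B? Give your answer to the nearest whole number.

N = 760 + 432 + 612 + 283 + 300 + 142 = 2529.
n_B = 500·432/2529 = 85.409... → 85.

85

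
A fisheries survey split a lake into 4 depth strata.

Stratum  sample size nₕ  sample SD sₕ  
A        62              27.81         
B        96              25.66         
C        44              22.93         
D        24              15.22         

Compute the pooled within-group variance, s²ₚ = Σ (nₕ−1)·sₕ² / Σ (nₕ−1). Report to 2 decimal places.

Degrees of freedom: 61 + 95 + 43 + 23 = 222.
Σ(nₕ−1)sₕ² = 61·773.3961 + 95·658.4356 + 43·525.7849 + 23·231.6484 = 137665.208.
s²ₚ = 137665.208 / 222 = 620.1135... → 620.11.

620.11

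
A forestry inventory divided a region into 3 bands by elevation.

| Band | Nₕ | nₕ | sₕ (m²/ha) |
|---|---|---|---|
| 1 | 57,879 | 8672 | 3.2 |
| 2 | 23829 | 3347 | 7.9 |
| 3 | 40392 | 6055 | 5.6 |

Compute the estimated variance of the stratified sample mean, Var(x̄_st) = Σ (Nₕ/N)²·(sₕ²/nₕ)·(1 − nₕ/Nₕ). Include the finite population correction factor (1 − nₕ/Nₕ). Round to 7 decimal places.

0.0013178

N = 122100; Wₕ = Nₕ/N.
band 1: (57879/122100)²·3.2²/8672·(1 − 8672/57879) = 0.0002255783
band 2: (23829/122100)²·7.9²/3347·(1 − 3347/23829) = 0.0006104433
band 3: (40392/122100)²·5.6²/6055·(1 − 6055/40392) = 0.0004818238
Sum = 0.0013178454 → 0.0013178.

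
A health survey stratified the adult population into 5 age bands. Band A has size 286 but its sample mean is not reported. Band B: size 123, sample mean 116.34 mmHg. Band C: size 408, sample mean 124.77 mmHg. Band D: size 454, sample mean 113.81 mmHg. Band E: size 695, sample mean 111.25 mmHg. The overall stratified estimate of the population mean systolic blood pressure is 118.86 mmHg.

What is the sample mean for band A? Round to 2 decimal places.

Σ Nₕx̄ₕ = N·μ, so 286·x̄_A = 1966·118.86 − (123·116.34 + 408·124.77 + 454·113.81 + 695·111.25).
= 233678.76 − 194204.47 = 39474.29.
x̄_A = 39474.29 / 286 = 138.0220... → 138.02.

138.02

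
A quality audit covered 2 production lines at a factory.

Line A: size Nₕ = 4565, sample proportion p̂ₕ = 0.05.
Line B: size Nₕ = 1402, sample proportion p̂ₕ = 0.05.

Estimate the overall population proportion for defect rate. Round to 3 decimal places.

N = 4565 + 1402 = 5967.
Overall proportion = Σ (Nₕ/N)·p̂ₕ.
Σ Nₕp̂ₕ = 228.25 + 70.1 = 298.35.
298.35 / 5967 = 0.05 → 0.050.

0.050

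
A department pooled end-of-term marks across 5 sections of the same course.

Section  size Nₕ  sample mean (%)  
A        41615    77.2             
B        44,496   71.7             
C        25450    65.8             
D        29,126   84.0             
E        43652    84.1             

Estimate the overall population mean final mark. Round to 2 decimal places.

77.01

x̄_st = (Σ Nₕx̄ₕ) / (Σ Nₕ) = (41615·77.2 + 44496·71.7 + 25450·65.8 + 29126·84.0 + 43652·84.1) / 184339
= 14195368.4 / 184339 = 77.0069... → 77.01.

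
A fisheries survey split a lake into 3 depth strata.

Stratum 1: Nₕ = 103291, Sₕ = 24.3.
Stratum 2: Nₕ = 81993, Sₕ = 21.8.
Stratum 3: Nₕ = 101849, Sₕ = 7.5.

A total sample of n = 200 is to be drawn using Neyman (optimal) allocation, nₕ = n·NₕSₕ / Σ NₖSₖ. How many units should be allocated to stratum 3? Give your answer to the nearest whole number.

Σ NₕSₕ = 103291·24.3 + 81993·21.8 + 101849·7.5 = 5061286.2.
Share for 3: 763867.5/5061286.2 = 0.15092.
n_3 = 200 × 0.15092 = 30.185... → 30.

30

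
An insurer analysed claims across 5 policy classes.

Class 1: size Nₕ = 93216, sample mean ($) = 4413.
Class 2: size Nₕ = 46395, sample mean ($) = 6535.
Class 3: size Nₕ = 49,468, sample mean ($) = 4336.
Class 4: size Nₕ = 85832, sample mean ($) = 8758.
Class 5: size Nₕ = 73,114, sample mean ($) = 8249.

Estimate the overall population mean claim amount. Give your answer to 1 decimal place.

6562.4

N = 348025; weights Wₕ = Nₕ/N = (0.2678, 0.1333, 0.1421, 0.2466, 0.2101).
x̄_st = Σ Wₕ·x̄ₕ = 0.2678·4413 + 0.1333·6535 + 0.1421·4336 + 0.2466·8758 + 0.2101·8249 ≈ 6562.404...
→ 6562.4.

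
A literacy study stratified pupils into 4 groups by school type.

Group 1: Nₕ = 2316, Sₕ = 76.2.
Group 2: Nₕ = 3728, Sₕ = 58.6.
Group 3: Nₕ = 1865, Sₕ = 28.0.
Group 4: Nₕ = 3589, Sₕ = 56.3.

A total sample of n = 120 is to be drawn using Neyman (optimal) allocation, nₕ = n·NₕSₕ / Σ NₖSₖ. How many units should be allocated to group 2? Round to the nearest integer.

40

Σ NₕSₕ = 2316·76.2 + 3728·58.6 + 1865·28.0 + 3589·56.3 = 649220.7.
Share for 2: 218460.8/649220.7 = 0.33650.
n_2 = 120 × 0.33650 = 40.380... → 40.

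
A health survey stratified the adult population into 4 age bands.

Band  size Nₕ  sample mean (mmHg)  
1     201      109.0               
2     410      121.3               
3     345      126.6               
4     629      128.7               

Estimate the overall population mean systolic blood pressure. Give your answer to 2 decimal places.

N = 201 + 410 + 345 + 629 = 1585.
Overall mean = Σ (Nₕ/N)·x̄ₕ — weight by population share, not a simple average.
Σ Nₕx̄ₕ = 201·109.0 + 410·121.3 + 345·126.6 + 629·128.7 = 21909 + 49733 + 43677 + 80952.3 = 196271.3.
Divide by N: 196271.3 / 1585 = 123.8305... → 123.83.

123.83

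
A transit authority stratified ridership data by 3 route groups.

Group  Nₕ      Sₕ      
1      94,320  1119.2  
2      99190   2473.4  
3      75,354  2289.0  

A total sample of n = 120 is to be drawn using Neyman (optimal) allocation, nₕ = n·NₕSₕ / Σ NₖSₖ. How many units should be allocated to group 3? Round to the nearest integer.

1: NₕSₕ = 94320·1119.2 = 105562944
2: NₕSₕ = 99190·2473.4 = 245336546
3: NₕSₕ = 75354·2289.0 = 172485306
Σ NₕSₕ = 523384796.
n_3 = 120·172485306/523384796 = 39.547... → 40.

40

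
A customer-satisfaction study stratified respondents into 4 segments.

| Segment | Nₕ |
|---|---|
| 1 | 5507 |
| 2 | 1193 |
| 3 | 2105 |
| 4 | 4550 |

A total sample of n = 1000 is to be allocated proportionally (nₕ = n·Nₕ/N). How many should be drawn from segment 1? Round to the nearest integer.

N = 5507 + 1193 + 2105 + 4550 = 13355.
n_1 = 1000·5507/13355 = 412.355... → 412.

412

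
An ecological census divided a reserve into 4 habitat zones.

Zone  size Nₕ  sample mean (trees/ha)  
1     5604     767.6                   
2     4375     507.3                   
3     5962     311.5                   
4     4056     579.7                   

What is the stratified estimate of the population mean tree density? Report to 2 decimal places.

x̄_st = (Σ Nₕx̄ₕ) / (Σ Nₕ) = (5604·767.6 + 4375·507.3 + 5962·311.5 + 4056·579.7) / 19997
= 10729494.1 / 19997 = 536.5552... → 536.56.

536.56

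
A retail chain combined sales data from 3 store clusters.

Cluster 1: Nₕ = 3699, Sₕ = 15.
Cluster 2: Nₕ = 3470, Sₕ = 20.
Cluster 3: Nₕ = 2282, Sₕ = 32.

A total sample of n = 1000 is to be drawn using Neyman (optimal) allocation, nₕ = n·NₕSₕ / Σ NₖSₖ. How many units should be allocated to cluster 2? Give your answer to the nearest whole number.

Σ NₕSₕ = 3699·15 + 3470·20 + 2282·32 = 197909.
Share for 2: 69400/197909 = 0.35067.
n_2 = 1000 × 0.35067 = 350.666... → 351.

351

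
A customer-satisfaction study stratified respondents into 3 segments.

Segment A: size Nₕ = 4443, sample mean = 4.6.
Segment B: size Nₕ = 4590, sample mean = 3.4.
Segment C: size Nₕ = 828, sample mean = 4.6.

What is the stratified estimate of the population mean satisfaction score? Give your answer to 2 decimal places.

4.04

x̄_st = (Σ Nₕx̄ₕ) / (Σ Nₕ) = (4443·4.6 + 4590·3.4 + 828·4.6) / 9861
= 39852.6 / 9861 = 4.0414... → 4.04.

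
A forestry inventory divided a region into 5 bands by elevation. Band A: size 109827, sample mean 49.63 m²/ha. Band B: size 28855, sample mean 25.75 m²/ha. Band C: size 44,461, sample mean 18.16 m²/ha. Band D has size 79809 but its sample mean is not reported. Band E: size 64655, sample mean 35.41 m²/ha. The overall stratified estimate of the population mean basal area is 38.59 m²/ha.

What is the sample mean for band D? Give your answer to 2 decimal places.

42.00

Σ Nₕx̄ₕ = N·μ, so 79809·x̄_D = 327607·38.59 − (109827·49.63 + 28855·25.75 + 44461·18.16 + 64655·35.41).
= 12642354.13 − 9290575.57 = 3351778.56.
x̄_D = 3351778.56 / 79809 = 41.9975... → 42.00.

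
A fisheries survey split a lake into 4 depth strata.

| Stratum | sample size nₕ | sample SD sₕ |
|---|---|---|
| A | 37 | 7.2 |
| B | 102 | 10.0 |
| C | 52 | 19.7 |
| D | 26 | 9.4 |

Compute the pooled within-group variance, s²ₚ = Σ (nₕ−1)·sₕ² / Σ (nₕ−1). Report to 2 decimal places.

Degrees of freedom: 36 + 101 + 51 + 25 = 213.
Σ(nₕ−1)sₕ² = 36·51.84 + 101·100 + 51·388.09 + 25·88.36 = 33967.83.
s²ₚ = 33967.83 / 213 = 159.4734... → 159.47.

159.47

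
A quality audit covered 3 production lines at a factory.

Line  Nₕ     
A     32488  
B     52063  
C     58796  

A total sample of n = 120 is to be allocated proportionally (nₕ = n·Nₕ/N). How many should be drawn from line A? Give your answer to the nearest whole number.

27

N = 32488 + 52063 + 58796 = 143347.
n_A = 120·32488/143347 = 27.197... → 27.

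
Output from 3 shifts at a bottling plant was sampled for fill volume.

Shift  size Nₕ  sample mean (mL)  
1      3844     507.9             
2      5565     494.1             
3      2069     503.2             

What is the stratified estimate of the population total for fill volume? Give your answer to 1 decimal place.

Estimate total by summing Nₕ·x̄ₕ over strata.
3844·507.9 + 5565·494.1 + 2069·503.2 = 1952367.6 + 2749666.5 + 1041120.8 = 5743154.9.

5743154.9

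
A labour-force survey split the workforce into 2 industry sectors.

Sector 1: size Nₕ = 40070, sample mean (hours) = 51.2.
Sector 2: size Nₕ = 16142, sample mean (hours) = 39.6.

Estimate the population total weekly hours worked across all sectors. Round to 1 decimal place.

2690807.2

Population total = Σ Nₕ·x̄ₕ (each stratum's size times its mean).
40070·51.2 + 16142·39.6 = 2051584 + 639223.2 = 2690807.2.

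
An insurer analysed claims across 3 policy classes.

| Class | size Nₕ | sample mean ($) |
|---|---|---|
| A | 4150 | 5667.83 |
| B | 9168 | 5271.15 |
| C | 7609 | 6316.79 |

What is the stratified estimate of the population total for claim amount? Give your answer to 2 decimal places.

Estimate total by summing Nₕ·x̄ₕ over strata.
4150·5667.83 + 9168·5271.15 + 7609·6316.79 = 23521494.5 + 48325903.2 + 48064455.11 = 119911852.81.

119911852.81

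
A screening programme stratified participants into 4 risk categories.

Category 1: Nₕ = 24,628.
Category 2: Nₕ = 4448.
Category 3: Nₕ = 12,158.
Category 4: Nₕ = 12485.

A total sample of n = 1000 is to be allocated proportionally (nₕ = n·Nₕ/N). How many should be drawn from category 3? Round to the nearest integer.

226

Share of category 3 = 12158/53719 = 0.22633.
Allocate 1000 × 0.22633 = 226.326... → 226.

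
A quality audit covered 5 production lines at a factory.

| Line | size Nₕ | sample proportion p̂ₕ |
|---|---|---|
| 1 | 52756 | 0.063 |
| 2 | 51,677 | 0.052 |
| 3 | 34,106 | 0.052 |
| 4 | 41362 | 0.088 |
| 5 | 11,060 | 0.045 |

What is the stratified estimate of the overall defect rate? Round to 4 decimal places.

Wₕ = Nₕ/N with N = 190961: 0.2763, 0.2706, 0.1786, 0.2166, 0.0579.
p̂_st = 0.2763·0.063 + 0.2706·0.052 + 0.1786·0.052 + 0.2166·0.088 + 0.0579·0.045 ≈ 0.062431... → 0.0624.

0.0624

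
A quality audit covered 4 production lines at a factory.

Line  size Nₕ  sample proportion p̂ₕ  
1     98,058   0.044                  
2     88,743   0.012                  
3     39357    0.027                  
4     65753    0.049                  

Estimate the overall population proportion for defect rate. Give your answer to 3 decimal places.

N = 98058 + 88743 + 39357 + 65753 = 291911.
Overall proportion = Σ (Nₕ/N)·p̂ₕ.
Σ Nₕp̂ₕ = 4314.552 + 1064.916 + 1062.639 + 3221.897 = 9664.004.
9664.004 / 291911 = 0.03311... → 0.033.

0.033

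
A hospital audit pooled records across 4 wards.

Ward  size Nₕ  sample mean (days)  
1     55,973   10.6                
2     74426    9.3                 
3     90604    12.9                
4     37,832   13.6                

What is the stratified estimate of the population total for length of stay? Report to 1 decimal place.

2968782.4

1: 55973·10.6 = 593313.8
2: 74426·9.3 = 692161.8
3: 90604·12.9 = 1168791.6
4: 37832·13.6 = 514515.2
τ̂ = Σ Nₕx̄ₕ = 2968782.4.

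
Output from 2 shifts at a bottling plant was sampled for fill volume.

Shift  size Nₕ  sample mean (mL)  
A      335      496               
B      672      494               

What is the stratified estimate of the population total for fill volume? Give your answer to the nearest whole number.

498128

Population total = Σ Nₕ·x̄ₕ (each stratum's size times its mean).
335·496 + 672·494 = 166160 + 331968 = 498128.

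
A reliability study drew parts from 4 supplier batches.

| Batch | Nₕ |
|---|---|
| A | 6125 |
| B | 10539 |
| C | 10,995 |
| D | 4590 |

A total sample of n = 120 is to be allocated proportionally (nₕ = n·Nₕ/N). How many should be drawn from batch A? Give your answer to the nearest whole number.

Share of batch A = 6125/32249 = 0.18993.
Allocate 120 × 0.18993 = 22.791... → 23.

23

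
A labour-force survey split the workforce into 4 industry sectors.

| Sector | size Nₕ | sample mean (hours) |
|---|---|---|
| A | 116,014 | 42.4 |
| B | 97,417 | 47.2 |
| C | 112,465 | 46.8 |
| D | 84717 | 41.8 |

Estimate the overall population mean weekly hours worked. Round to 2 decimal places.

44.62

N = 410613; weights Wₕ = Nₕ/N = (0.2825, 0.2372, 0.2739, 0.2063).
x̄_st = Σ Wₕ·x̄ₕ = 0.2825·42.4 + 0.2372·47.2 + 0.2739·46.8 + 0.2063·41.8 ≈ 44.6201...
→ 44.62.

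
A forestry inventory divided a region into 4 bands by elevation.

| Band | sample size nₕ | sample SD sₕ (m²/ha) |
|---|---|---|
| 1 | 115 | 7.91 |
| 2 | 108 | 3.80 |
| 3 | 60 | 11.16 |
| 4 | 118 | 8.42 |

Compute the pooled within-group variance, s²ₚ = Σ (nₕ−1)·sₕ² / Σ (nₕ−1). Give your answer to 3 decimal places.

1: (115−1)·7.91² = 114·62.5681 = 7132.7634
2: (108−1)·3.80² = 107·14.44 = 1545.08
3: (60−1)·11.16² = 59·124.5456 = 7348.1904
4: (118−1)·8.42² = 117·70.8964 = 8294.8788
Numerator = 24320.9126; denominator = Σ(nₕ−1) = 397.
s²ₚ = 24320.9126/397 = 61.26174... → 61.262.

61.262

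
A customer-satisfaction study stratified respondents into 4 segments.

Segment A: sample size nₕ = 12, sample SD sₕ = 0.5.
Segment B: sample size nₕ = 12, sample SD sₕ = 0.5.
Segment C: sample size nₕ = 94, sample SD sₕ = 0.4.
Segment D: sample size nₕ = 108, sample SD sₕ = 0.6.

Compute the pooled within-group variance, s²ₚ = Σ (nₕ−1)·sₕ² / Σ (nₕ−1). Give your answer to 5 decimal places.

A: (12−1)·0.5² = 11·0.25 = 2.75
B: (12−1)·0.5² = 11·0.25 = 2.75
C: (94−1)·0.4² = 93·0.16 = 14.88
D: (108−1)·0.6² = 107·0.36 = 38.52
Numerator = 58.9; denominator = Σ(nₕ−1) = 222.
s²ₚ = 58.9/222 = 0.2653153... → 0.26532.

0.26532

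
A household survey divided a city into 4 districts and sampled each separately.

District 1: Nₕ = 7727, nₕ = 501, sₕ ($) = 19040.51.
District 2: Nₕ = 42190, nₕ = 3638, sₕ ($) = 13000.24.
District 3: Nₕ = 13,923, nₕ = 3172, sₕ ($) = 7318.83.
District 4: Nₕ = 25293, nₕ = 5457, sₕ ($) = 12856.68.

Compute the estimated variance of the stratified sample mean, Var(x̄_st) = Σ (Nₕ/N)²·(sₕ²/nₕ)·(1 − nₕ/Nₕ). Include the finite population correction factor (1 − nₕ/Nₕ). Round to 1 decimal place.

16827.6

N = 89133; Wₕ = Nₕ/N.
district 1: (7727/89133)²·19040.51²/501·(1 − 501/7727) = 5085.7060
district 2: (42190/89133)²·13000.24²/3638·(1 − 3638/42190) = 9510.8523
district 3: (13923/89133)²·7318.83²/3172·(1 − 3172/13923) = 318.1667
district 4: (25293/89133)²·12856.68²/5457·(1 − 5457/25293) = 1912.8509
Sum = 16827.5759 → 16827.6.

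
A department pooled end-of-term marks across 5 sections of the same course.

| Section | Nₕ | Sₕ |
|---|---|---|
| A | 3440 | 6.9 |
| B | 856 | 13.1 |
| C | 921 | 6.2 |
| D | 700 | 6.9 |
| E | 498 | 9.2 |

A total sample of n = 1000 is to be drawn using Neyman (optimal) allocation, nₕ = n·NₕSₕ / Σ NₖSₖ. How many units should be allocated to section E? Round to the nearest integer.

92

Σ NₕSₕ = 3440·6.9 + 856·13.1 + 921·6.2 + 700·6.9 + 498·9.2 = 50071.4.
Share for E: 4581.6/50071.4 = 0.09150.
n_E = 1000 × 0.09150 = 91.501... → 92.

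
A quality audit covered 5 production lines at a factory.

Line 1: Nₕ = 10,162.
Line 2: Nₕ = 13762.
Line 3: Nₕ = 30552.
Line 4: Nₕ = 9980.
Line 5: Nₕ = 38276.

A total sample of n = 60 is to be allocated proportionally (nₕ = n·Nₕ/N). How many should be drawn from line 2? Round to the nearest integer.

8

Share of line 2 = 13762/102732 = 0.13396.
Allocate 60 × 0.13396 = 8.038... → 8.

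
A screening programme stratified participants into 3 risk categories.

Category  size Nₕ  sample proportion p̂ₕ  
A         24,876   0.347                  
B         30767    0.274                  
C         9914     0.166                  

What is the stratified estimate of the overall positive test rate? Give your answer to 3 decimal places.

Wₕ = Nₕ/N with N = 65557: 0.3795, 0.4693, 0.1512.
p̂_st = 0.3795·0.347 + 0.4693·0.274 + 0.1512·0.166 ≈ 0.28537... → 0.285.

0.285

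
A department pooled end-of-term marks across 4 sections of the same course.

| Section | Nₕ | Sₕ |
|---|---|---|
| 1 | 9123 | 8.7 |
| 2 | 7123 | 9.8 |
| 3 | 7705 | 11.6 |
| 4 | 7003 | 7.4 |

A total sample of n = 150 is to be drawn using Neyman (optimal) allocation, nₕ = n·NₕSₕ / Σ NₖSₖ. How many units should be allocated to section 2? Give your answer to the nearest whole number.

36

Σ NₕSₕ = 9123·8.7 + 7123·9.8 + 7705·11.6 + 7003·7.4 = 290375.7.
Share for 2: 69805.4/290375.7 = 0.24040.
n_2 = 150 × 0.24040 = 36.060... → 36.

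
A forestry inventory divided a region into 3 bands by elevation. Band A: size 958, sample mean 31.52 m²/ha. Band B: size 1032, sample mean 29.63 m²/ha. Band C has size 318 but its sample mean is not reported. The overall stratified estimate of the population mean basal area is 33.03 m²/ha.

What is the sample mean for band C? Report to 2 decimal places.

Σ Nₕx̄ₕ = N·μ, so 318·x̄_C = 2308·33.03 − (958·31.52 + 1032·29.63).
= 76233.24 − 60774.32 = 15458.92.
x̄_C = 15458.92 / 318 = 48.6130... → 48.61.

48.61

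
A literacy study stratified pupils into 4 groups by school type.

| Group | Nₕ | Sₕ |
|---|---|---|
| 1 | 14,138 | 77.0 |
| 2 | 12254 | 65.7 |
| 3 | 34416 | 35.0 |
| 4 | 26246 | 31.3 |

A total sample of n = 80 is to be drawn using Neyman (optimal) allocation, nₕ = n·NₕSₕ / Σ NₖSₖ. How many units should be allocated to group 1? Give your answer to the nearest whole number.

22

1: NₕSₕ = 14138·77.0 = 1088626
2: NₕSₕ = 12254·65.7 = 805087.8
3: NₕSₕ = 34416·35.0 = 1204560
4: NₕSₕ = 26246·31.3 = 821499.8
Σ NₕSₕ = 3919773.6.
n_1 = 80·1088626/3919773.6 = 22.218... → 22.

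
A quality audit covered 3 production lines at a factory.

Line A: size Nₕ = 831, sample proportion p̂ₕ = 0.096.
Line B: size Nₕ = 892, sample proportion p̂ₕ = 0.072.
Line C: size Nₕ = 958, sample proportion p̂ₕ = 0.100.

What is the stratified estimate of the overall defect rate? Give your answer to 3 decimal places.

N = 831 + 892 + 958 = 2681.
Overall proportion = Σ (Nₕ/N)·p̂ₕ.
Σ Nₕp̂ₕ = 79.776 + 64.224 + 95.8 = 239.8.
239.8 / 2681 = 0.08944... → 0.089.

0.089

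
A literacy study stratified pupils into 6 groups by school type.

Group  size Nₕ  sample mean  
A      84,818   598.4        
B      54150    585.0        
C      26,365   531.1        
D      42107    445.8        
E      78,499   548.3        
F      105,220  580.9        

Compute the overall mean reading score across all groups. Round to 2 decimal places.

560.82

N = 391159; weights Wₕ = Nₕ/N = (0.2168, 0.1384, 0.0674, 0.1076, 0.2007, 0.2690).
x̄_st = Σ Wₕ·x̄ₕ = 0.2168·598.4 + 0.1384·585.0 + 0.0674·531.1 + 0.1076·445.8 + 0.2007·548.3 + 0.2690·580.9 ≈ 560.8203...
→ 560.82.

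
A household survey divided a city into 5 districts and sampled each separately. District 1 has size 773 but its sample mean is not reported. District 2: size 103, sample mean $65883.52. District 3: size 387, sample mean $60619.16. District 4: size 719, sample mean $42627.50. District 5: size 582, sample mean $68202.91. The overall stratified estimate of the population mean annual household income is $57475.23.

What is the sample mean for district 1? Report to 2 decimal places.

N = 773 + 103 + 387 + 719 + 582 = 2564.
Overall total = μ·N = 57475.23·2564 = 147366489.72.
Subtract the known strata: 103·65883.52 + 387·60619.16 + 719·42627.50 + 582·68202.91 = 100588883.6.
Remaining total for district 1: 147366489.72 − 100588883.6 = 46777606.12.
Divide by its size: 46777606.12 / 773 = 60514.3676... → 60514.37.

60514.37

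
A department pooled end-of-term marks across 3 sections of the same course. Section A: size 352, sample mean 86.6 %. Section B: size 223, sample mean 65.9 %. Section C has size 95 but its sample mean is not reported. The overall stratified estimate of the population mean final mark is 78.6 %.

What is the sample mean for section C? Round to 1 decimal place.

78.8

N = 352 + 223 + 95 = 670.
Overall total = μ·N = 78.6·670 = 52662.
Subtract the known strata: 352·86.6 + 223·65.9 = 45178.9.
Remaining total for section C: 52662 − 45178.9 = 7483.1.
Divide by its size: 7483.1 / 95 = 78.769... → 78.8.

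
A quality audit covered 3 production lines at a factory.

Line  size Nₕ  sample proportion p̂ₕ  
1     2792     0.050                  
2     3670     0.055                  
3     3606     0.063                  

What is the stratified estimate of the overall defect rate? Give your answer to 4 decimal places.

Wₕ = Nₕ/N with N = 10068: 0.2773, 0.3645, 0.3582.
p̂_st = 0.2773·0.050 + 0.3645·0.055 + 0.3582·0.063 ≈ 0.056479... → 0.0565.

0.0565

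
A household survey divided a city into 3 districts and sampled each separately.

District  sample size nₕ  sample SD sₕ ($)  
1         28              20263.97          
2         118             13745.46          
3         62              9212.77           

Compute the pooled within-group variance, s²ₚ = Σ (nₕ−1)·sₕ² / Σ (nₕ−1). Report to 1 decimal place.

187171021.6

1: (28−1)·20263.97² = 27·410628480.1609 = 11086968964.3443
2: (118−1)·13745.46² = 117·188937670.6116 = 22105707461.5572
3: (62−1)·9212.77² = 61·84875131.0729 = 5177382995.4469
Numerator = 38370059421.3484; denominator = Σ(nₕ−1) = 205.
s²ₚ = 38370059421.3484/205 = 187171021.568... → 187171021.6.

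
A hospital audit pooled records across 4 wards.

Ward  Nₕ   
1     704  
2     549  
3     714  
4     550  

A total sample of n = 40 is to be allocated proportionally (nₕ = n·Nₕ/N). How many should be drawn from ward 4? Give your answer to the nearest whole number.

N = 704 + 549 + 714 + 550 = 2517.
n_4 = 40·550/2517 = 8.741... → 9.

9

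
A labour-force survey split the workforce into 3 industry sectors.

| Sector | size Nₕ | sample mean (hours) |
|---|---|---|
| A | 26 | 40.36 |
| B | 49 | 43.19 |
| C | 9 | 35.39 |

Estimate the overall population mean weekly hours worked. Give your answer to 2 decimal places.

41.48

N = 84; weights Wₕ = Nₕ/N = (0.3095, 0.5833, 0.1071).
x̄_st = Σ Wₕ·x̄ₕ = 0.3095·40.36 + 0.5833·43.19 + 0.1071·35.39 ≈ 41.4783...
→ 41.48.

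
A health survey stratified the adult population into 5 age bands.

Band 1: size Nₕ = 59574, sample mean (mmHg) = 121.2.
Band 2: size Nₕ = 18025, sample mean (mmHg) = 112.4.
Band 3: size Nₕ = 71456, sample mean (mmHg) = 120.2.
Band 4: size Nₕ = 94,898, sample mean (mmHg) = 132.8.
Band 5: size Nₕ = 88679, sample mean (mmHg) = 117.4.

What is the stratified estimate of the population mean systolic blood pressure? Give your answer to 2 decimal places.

x̄_st = (Σ Nₕx̄ₕ) / (Σ Nₕ) = (59574·121.2 + 18025·112.4 + 71456·120.2 + 94898·132.8 + 88679·117.4) / 332632
= 40848759 / 332632 = 122.8047... → 122.80.

122.80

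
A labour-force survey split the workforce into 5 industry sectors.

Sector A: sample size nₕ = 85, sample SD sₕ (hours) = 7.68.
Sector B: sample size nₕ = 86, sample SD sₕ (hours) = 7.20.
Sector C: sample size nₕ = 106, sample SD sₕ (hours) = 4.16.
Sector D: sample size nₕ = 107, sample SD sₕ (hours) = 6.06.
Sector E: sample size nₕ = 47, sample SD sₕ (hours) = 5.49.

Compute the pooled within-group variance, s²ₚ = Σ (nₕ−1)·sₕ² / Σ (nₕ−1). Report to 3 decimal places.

A: (85−1)·7.68² = 84·58.9824 = 4954.5216
B: (86−1)·7.20² = 85·51.84 = 4406.4
C: (106−1)·4.16² = 105·17.3056 = 1817.088
D: (107−1)·6.06² = 106·36.7236 = 3892.7016
E: (47−1)·5.49² = 46·30.1401 = 1386.4446
Numerator = 16457.1558; denominator = Σ(nₕ−1) = 426.
s²ₚ = 16457.1558/426 = 38.63182... → 38.632.

38.632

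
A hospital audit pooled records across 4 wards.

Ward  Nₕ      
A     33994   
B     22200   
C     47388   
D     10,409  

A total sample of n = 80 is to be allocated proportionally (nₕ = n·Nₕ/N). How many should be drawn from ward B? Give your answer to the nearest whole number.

16

N = 33994 + 22200 + 47388 + 10409 = 113991.
n_B = 80·22200/113991 = 15.580... → 16.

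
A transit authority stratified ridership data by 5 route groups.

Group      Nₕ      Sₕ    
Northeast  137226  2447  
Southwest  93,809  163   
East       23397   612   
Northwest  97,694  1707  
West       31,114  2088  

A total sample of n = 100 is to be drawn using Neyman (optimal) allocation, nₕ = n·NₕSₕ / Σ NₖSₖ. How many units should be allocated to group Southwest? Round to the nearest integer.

3

Northeast: NₕSₕ = 137226·2447 = 335792022
Southwest: NₕSₕ = 93809·163 = 15290867
East: NₕSₕ = 23397·612 = 14318964
Northwest: NₕSₕ = 97694·1707 = 166763658
West: NₕSₕ = 31114·2088 = 64966032
Σ NₕSₕ = 597131543.
n_Southwest = 100·15290867/597131543 = 2.561... → 3.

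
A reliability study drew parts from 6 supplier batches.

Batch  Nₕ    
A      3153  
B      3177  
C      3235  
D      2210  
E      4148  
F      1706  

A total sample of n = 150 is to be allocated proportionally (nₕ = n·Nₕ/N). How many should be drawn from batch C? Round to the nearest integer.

28

Share of batch C = 3235/17629 = 0.18350.
Allocate 150 × 0.18350 = 27.526... → 28.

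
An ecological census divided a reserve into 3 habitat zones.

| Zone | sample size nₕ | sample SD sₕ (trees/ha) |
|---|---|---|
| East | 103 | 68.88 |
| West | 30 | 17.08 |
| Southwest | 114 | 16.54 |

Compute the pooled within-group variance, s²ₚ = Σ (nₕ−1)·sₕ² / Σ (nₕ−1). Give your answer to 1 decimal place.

East: (103−1)·68.88² = 102·4744.4544 = 483934.3488
West: (30−1)·17.08² = 29·291.7264 = 8460.0656
Southwest: (114−1)·16.54² = 113·273.5716 = 30913.5908
Numerator = 523308.0052; denominator = Σ(nₕ−1) = 244.
s²ₚ = 523308.0052/244 = 2144.705... → 2144.7.

2144.7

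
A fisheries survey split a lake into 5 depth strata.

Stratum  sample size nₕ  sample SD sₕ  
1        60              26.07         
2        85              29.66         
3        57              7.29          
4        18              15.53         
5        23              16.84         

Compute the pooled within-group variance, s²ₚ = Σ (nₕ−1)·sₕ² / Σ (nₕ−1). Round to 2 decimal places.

1: (60−1)·26.07² = 59·679.6449 = 40099.0491
2: (85−1)·29.66² = 84·879.7156 = 73896.1104
3: (57−1)·7.29² = 56·53.1441 = 2976.0696
4: (18−1)·15.53² = 17·241.1809 = 4100.0753
5: (23−1)·16.84² = 22·283.5856 = 6238.8832
Numerator = 127310.1876; denominator = Σ(nₕ−1) = 238.
s²ₚ = 127310.1876/238 = 534.9168... → 534.92.

534.92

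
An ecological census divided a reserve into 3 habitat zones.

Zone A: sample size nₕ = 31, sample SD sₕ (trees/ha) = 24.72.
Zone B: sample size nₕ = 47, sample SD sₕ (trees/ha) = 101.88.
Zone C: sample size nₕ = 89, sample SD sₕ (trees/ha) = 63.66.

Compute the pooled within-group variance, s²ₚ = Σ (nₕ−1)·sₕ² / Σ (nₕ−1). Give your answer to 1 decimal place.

5197.7

Degrees of freedom: 30 + 46 + 88 = 164.
Σ(nₕ−1)sₕ² = 30·611.0784 + 46·10379.5344 + 88·4052.5956 = 852419.3472.
s²ₚ = 852419.3472 / 164 = 5197.679... → 5197.7.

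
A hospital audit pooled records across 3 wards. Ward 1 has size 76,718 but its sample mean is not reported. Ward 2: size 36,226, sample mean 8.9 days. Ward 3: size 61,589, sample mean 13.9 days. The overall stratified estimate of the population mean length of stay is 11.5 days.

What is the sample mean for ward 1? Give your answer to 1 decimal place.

Σ Nₕx̄ₕ = N·μ, so 76718·x̄_1 = 174533·11.5 − (36226·8.9 + 61589·13.9).
= 2007129.5 − 1178498.5 = 828631.
x̄_1 = 828631 / 76718 = 10.801... → 10.8.

10.8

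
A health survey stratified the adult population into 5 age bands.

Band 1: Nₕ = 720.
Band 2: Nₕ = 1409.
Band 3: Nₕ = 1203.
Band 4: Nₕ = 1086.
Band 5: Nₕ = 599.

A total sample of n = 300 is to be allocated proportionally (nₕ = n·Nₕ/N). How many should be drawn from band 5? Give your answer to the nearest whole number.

36

Share of band 5 = 599/5017 = 0.11939.
Allocate 300 × 0.11939 = 35.818... → 36.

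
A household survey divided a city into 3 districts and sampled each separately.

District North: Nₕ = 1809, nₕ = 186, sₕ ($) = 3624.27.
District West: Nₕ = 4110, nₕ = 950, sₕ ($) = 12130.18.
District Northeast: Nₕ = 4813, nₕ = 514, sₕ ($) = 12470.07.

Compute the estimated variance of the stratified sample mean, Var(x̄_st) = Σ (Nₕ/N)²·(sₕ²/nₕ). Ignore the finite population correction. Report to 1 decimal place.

85570.4

N = 10732. Term for each stratum: Wₕ²sₕ²/nₕ.
Var(x̄_st) = 2006.5221 + 22716.0702 + 60847.8250 = 85570.4173 → 85570.4.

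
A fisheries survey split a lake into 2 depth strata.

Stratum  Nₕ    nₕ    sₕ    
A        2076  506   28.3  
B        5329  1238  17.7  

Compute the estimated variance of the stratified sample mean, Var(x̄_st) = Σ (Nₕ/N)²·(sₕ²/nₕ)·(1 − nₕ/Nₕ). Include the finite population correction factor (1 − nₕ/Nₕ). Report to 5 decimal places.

N = 7405. Term for each stratum: Wₕ²sₕ²/nₕ·(1−nₕ/Nₕ).
Var(x̄_st) = 0.09408042 + 0.10061227 = 0.19469269 → 0.19469.

0.19469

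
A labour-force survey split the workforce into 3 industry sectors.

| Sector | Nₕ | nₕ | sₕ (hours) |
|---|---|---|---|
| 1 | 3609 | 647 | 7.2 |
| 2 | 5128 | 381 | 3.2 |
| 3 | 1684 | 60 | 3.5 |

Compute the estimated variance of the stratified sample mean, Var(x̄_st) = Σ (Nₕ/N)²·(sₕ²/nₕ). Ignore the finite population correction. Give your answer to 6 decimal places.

N = 10421. Term for each stratum: Wₕ²sₕ²/nₕ.
Var(x̄_st) = 0.009609830 + 0.006508070 + 0.005331510 = 0.021449410 → 0.021449.

0.021449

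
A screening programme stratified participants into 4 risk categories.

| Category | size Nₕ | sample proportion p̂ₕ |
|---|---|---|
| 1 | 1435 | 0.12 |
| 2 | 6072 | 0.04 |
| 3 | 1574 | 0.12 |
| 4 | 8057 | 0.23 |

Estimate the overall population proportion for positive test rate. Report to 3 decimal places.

N = 1435 + 6072 + 1574 + 8057 = 17138.
Overall proportion = Σ (Nₕ/N)·p̂ₕ.
Σ Nₕp̂ₕ = 172.2 + 242.88 + 188.88 + 1853.11 = 2457.07.
2457.07 / 17138 = 0.14337... → 0.143.

0.143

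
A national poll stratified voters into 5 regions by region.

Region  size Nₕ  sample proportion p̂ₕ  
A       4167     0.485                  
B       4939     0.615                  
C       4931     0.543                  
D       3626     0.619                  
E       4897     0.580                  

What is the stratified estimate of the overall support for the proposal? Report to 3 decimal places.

Wₕ = Nₕ/N with N = 22560: 0.1847, 0.2189, 0.2186, 0.1607, 0.2171.
p̂_st = 0.1847·0.485 + 0.2189·0.615 + 0.2186·0.543 + 0.1607·0.619 + 0.2171·0.580 ≈ 0.56830... → 0.568.

0.568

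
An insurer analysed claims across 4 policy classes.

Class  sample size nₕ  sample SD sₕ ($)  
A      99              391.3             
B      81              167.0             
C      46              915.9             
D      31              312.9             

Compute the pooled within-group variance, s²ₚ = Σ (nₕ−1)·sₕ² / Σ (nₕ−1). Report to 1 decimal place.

228944.4

Degrees of freedom: 98 + 80 + 45 + 30 = 253.
Σ(nₕ−1)sₕ² = 98·153115.69 + 80·27889 + 45·838872.81 + 30·97906.41 = 57922926.37.
s²ₚ = 57922926.37 / 253 = 228944.373... → 228944.4.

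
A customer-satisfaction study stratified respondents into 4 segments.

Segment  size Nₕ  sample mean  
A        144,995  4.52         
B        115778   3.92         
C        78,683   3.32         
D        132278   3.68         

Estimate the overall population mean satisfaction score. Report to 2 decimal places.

3.94

N = 144995 + 115778 + 78683 + 132278 = 471734.
Weight each subgroup mean by Nₕ/N and sum.
Σ Nₕx̄ₕ = 144995·4.52 + 115778·3.92 + 78683·3.32 + 132278·3.68 = 655377.4 + 453849.76 + 261227.56 + 486783.04 = 1857237.76.
Divide by N: 1857237.76 / 471734 = 3.9370... → 3.94.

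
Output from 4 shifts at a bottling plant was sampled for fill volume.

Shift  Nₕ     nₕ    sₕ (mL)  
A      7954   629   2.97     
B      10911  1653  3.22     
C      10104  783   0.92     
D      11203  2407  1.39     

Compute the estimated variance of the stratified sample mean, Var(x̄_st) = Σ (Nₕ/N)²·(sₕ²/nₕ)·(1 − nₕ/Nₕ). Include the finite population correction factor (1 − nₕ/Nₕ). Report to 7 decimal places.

N = 40172; Wₕ = Nₕ/N.
shift A: (7954/40172)²·2.97²/629·(1 − 629/7954) = 0.0005063007
shift B: (10911/40172)²·3.22²/1653·(1 − 1653/10911) = 0.0003926212
shift C: (10104/40172)²·0.92²/783·(1 − 783/10104) = 0.0000630845
shift D: (11203/40172)²·1.39²/2407·(1 − 2407/11203) = 0.0000490147
Sum = 0.0010110211 → 0.0010110.

0.0010110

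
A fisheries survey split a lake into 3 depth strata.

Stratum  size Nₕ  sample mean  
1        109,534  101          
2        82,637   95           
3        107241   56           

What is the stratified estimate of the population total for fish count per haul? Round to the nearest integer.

24918945

1: 109534·101 = 11062934
2: 82637·95 = 7850515
3: 107241·56 = 6005496
τ̂ = Σ Nₕx̄ₕ = 24918945.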